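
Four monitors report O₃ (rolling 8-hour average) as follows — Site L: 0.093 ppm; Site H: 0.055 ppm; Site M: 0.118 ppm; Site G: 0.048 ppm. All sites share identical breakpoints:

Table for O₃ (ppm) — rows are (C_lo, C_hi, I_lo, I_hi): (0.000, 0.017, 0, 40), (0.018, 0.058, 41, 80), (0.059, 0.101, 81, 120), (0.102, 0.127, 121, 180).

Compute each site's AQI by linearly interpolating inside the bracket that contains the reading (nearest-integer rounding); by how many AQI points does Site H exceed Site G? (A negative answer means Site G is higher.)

Site L: 0.093 lies in 0.059–0.101, so I_lo=81, I_hi=120, C_lo=0.059, C_hi=0.101.
(120−81)/(0.101−0.059) × (0.093−0.059) + 81 = 39/0.042 × 0.034 + 81 ≈ 112.57 → 113.
Site H: 0.055 lies in 0.018–0.058, so I_lo=41, I_hi=80, C_lo=0.018, C_hi=0.058.
(80−41)/(0.058−0.018) × (0.055−0.018) + 41 = 39/0.040 × 0.037 + 41 ≈ 77.08 → 77.
Site M: 0.118 lies in 0.102–0.127, so I_lo=121, I_hi=180, C_lo=0.102, C_hi=0.127.
(180−121)/(0.127−0.102) × (0.118−0.102) + 121 = 59/0.025 × 0.016 + 121 ≈ 158.76 → 159.
Site G: 0.048 lies in 0.018–0.058, so I_lo=41, I_hi=80, C_lo=0.018, C_hi=0.058.
(80−41)/(0.058−0.018) × (0.048−0.018) + 41 = 39/0.040 × 0.030 + 41 ≈ 70.25 → 70.
AQIs: Site L=113, Site H=77, Site M=159, Site G=70. Site H (77) − Site G (70) = 7.

7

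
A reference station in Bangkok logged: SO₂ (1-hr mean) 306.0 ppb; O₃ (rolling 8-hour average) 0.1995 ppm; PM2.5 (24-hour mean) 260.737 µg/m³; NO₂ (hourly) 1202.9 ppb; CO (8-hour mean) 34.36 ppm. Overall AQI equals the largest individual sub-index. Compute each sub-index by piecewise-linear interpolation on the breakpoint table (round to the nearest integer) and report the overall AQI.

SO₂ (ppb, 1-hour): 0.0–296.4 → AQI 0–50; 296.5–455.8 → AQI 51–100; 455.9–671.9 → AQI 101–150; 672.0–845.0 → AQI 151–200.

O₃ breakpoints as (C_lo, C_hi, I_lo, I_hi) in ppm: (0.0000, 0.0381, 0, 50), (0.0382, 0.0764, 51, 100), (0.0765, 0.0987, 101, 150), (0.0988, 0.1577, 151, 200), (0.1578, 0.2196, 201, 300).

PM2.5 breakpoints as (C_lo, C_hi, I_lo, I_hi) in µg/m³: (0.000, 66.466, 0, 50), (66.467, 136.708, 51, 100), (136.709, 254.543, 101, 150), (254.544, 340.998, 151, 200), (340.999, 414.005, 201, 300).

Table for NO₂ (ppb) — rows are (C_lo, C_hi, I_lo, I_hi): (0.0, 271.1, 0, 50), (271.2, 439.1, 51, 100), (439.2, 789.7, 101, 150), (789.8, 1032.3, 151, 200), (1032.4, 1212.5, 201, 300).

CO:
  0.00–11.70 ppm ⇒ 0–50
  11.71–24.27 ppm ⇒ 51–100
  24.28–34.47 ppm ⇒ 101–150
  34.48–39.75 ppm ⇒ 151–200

295

SO₂ 306.0: bracket 296.5–455.8 → index 51–100; slope 49/159.3, offset 9.5.
AQI = 51 + 49/159.3·9.5 ≈ 53.92 ⇒ 54.
O₃: 0.1995 lies in 0.1578–0.2196, so I_lo=201, I_hi=300, C_lo=0.1578, C_hi=0.2196.
(300−201)/(0.2196−0.1578) × (0.1995−0.1578) + 201 = 99/0.0618 × 0.0417 + 201 ≈ 267.80 → 268.
PM2.5: 260.737 lies in 254.544–340.998, so I_lo=151, I_hi=200, C_lo=254.544, C_hi=340.998.
(200−151)/(340.998−254.544) × (260.737−254.544) + 151 = 49/86.454 × 6.193 + 151 ≈ 154.51 → 155.
NO₂: 1202.9 lies in 1032.4–1212.5, so I_lo=201, I_hi=300, C_lo=1032.4, C_hi=1212.5.
(300−201)/(1212.5−1032.4) × (1202.9−1032.4) + 201 = 99/180.1 × 170.5 + 201 ≈ 294.72 → 295.
CO: 34.36 lies in 24.28–34.47, so I_lo=101, I_hi=150, C_lo=24.28, C_hi=34.47.
(150−101)/(34.47−24.28) × (34.36−24.28) + 101 = 49/10.19 × 10.08 + 101 ≈ 149.47 → 149.
Sub-indices: SO₂→54, O₃→268, PM2.5→155, NO₂→295, CO→149. Overall AQI = max = 295; dominant pollutant is NO₂.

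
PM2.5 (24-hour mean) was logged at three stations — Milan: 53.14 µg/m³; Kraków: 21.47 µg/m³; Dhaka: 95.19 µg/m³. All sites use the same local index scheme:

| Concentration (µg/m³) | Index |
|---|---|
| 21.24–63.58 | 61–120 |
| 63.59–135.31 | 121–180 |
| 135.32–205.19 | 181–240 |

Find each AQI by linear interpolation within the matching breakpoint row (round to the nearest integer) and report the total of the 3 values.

Milan 53.14: bracket 21.24–63.58 → index 61–120; slope 59/42.34, offset 31.90.
AQI = 61 + 59/42.34·31.90 ≈ 105.45 ⇒ 105.
Kraków: 21.47 ∈ [21.24, 63.58] ↔ index [61, 120].
61 + (21.47−21.24)·(120−61)/(63.58−21.24) = 61 + 0.23·59/42.34 ≈ 61.32, so AQI = 61.
Dhaka: 95.19 lies in 63.59–135.31, so I_lo=121, I_hi=180, C_lo=63.59, C_hi=135.31.
(180−121)/(135.31−63.59) × (95.19−63.59) + 121 = 59/71.72 × 31.60 + 121 ≈ 147.00 → 147.
AQIs: Milan=105, Kraków=61, Dhaka=147. Sum = 105 + 61 + 147 = 313.

313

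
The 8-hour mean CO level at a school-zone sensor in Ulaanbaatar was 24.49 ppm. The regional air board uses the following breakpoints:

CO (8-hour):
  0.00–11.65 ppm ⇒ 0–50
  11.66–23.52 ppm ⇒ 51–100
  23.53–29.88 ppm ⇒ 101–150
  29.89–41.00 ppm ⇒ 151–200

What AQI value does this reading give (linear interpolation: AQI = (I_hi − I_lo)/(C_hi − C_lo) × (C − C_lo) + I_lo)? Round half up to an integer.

108

CO 24.49: bracket 23.53–29.88 → index 101–150; slope 49/6.35, offset 0.96.
AQI = 101 + 49/6.35·0.96 ≈ 108.41 ⇒ 108.
AQI 108 falls in the Unhealthy for Sensitive Groups category.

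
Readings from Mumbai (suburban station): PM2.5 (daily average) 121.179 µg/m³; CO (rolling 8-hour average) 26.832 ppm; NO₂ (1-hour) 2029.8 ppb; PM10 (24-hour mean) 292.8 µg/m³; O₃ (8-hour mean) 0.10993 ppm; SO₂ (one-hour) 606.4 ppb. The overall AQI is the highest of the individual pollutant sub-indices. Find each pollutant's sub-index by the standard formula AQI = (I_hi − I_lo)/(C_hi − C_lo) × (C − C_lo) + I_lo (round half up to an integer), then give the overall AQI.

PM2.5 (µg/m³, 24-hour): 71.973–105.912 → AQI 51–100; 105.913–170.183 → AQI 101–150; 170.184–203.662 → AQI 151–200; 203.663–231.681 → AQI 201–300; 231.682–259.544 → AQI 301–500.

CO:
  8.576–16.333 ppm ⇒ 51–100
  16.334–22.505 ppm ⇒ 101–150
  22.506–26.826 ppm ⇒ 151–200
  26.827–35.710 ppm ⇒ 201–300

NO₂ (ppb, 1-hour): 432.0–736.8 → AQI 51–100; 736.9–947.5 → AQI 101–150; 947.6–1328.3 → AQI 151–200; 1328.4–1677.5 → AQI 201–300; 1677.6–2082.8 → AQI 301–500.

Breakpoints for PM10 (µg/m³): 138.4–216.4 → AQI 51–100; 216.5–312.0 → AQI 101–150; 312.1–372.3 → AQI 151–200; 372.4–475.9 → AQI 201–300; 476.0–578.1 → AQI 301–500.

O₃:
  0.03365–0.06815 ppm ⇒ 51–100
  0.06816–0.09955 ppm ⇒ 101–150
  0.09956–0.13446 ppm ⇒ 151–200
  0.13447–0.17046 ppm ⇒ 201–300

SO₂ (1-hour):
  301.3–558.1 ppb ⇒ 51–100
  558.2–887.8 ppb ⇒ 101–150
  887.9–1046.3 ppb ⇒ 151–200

PM2.5: 121.179 lies in 105.913–170.183, so I_lo=101, I_hi=150, C_lo=105.913, C_hi=170.183.
(150−101)/(170.183−105.913) × (121.179−105.913) + 101 = 49/64.270 × 15.266 + 101 ≈ 112.64 → 113.
CO: 26.832 ∈ [26.827, 35.710] ↔ index [201, 300].
201 + (26.832−26.827)·(300−201)/(35.710−26.827) = 201 + 0.005·99/8.883 ≈ 201.06, so AQI = 201.
NO₂: 2029.8 lies in 1677.6–2082.8, so I_lo=301, I_hi=500, C_lo=1677.6, C_hi=2082.8.
(500−301)/(2082.8−1677.6) × (2029.8−1677.6) + 301 = 199/405.2 × 352.2 + 301 ≈ 473.97 → 474.
PM10: 292.8 ∈ [216.5, 312.0] ↔ index [101, 150].
101 + (292.8−216.5)·(150−101)/(312.0−216.5) = 101 + 76.3·49/95.5 ≈ 140.15, so AQI = 140.
O₃ 0.10993: bracket 0.09956–0.13446 → index 151–200; slope 49/0.03490, offset 0.01037.
AQI = 151 + 49/0.03490·0.01037 ≈ 165.56 ⇒ 166.
SO₂: 606.4 ∈ [558.2, 887.8] ↔ index [101, 150].
101 + (606.4−558.2)·(150−101)/(887.8−558.2) = 101 + 48.2·49/329.6 ≈ 108.17, so AQI = 108.
Sub-indices: PM2.5→113, CO→201, NO₂→474, PM10→140, O₃→166, SO₂→108. Overall AQI = max = 474; dominant pollutant is NO₂.
AQI 474: Hazardous.

474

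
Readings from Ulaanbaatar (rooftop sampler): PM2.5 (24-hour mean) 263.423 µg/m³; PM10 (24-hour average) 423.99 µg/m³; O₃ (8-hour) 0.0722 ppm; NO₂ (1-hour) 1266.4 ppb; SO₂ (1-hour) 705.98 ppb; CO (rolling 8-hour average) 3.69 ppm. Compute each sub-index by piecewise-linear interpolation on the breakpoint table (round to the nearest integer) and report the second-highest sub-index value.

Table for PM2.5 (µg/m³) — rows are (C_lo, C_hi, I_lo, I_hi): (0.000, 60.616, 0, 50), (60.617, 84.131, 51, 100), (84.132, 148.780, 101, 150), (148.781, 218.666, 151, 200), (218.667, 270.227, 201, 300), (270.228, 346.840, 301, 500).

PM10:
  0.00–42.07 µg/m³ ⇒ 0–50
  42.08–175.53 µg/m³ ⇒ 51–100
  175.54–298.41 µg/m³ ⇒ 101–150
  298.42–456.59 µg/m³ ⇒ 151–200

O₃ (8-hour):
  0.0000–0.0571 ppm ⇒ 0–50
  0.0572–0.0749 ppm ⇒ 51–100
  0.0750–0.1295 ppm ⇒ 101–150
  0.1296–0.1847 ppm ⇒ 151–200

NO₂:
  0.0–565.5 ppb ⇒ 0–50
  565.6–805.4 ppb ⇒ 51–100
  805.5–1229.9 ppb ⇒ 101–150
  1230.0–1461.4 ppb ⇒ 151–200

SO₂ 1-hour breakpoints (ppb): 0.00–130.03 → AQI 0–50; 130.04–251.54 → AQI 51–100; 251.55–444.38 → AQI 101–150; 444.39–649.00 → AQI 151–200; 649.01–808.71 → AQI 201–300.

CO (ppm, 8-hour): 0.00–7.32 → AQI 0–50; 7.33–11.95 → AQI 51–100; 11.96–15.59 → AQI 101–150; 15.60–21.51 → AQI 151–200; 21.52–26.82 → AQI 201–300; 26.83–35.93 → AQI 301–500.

236

PM2.5: row 218.667–270.227 (AQI 201–300). (300−201)·(263.423−218.667)/(270.227−218.667) + 201 = 99·44.756/51.560 + 201 ≈ 286.94 → 287.
PM10: 423.99 ∈ [298.42, 456.59] ↔ index [151, 200].
151 + (423.99−298.42)·(200−151)/(456.59−298.42) = 151 + 125.57·49/158.17 ≈ 189.90, so AQI = 190.
O₃: 0.0722 lies in 0.0572–0.0749, so I_lo=51, I_hi=100, C_lo=0.0572, C_hi=0.0749.
(100−51)/(0.0749−0.0572) × (0.0722−0.0572) + 51 = 49/0.0177 × 0.0150 + 51 ≈ 92.53 → 93.
NO₂ 1266.4: bracket 1230.0–1461.4 → index 151–200; slope 49/231.4, offset 36.4.
AQI = 151 + 49/231.4·36.4 ≈ 158.71 ⇒ 159.
SO₂ 705.98: bracket 649.01–808.71 → index 201–300; slope 99/159.70, offset 56.97.
AQI = 201 + 99/159.70·56.97 ≈ 236.32 ⇒ 236.
CO: 3.69 lies in 0.00–7.32, so I_lo=0, I_hi=50, C_lo=0.00, C_hi=7.32.
(50−0)/(7.32−0.00) × (3.69−0.00) + 0 = 50/7.32 × 3.69 + 0 ≈ 25.20 → 25.
Sub-indices: PM2.5→287, PM10→190, O₃→93, NO₂→159, SO₂→236, CO→25. Ranked high→low: 287, 236, 190, 159, 93, 25. Second-highest sub-index = 236.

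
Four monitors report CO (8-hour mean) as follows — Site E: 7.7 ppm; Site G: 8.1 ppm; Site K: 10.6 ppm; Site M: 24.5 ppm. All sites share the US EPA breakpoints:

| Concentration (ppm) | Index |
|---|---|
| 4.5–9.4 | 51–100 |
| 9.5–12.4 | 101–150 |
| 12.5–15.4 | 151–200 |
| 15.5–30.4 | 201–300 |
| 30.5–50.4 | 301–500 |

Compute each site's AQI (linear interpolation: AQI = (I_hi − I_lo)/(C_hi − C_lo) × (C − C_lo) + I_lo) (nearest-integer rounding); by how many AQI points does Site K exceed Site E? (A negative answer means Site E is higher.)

37

Site E: 7.7 lies in 4.5–9.4, so I_lo=51, I_hi=100, C_lo=4.5, C_hi=9.4.
(100−51)/(9.4−4.5) × (7.7−4.5) + 51 = 49/4.9 × 3.2 + 51 ≈ 83.00 → 83.
Site G: 8.1 lies in 4.5–9.4, so I_lo=51, I_hi=100, C_lo=4.5, C_hi=9.4.
(100−51)/(9.4−4.5) × (8.1−4.5) + 51 = 49/4.9 × 3.6 + 51 ≈ 87.00 → 87.
Site K: 10.6 ∈ [9.5, 12.4] ↔ index [101, 150].
101 + (10.6−9.5)·(150−101)/(12.4−9.5) = 101 + 1.1·49/2.9 ≈ 119.59, so AQI = 120.
Site M: 24.5 ∈ [15.5, 30.4] ↔ index [201, 300].
201 + (24.5−15.5)·(300−201)/(30.4−15.5) = 201 + 9.0·99/14.9 ≈ 260.80, so AQI = 261.
AQIs: Site E=83, Site G=87, Site K=120, Site M=261. Site K (120) − Site E (83) = 37.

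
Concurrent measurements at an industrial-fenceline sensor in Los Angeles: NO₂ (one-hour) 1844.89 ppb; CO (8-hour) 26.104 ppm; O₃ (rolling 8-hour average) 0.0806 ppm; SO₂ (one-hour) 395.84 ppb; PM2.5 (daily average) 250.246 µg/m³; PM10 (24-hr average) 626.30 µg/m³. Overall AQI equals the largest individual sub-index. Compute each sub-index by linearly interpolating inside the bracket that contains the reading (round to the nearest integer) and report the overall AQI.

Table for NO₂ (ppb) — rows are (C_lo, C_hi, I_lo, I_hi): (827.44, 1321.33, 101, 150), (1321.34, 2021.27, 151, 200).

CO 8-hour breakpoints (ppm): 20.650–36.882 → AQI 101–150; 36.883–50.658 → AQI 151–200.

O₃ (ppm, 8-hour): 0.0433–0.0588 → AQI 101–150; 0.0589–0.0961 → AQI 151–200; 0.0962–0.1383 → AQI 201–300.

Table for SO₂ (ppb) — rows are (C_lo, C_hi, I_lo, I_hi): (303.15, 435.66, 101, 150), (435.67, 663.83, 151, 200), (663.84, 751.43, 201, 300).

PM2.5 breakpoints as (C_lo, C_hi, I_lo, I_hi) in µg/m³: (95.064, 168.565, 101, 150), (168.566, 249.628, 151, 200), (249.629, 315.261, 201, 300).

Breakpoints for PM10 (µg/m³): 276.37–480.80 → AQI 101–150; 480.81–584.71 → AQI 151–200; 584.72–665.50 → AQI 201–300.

NO₂: 1844.89 lies in 1321.34–2021.27, so I_lo=151, I_hi=200, C_lo=1321.34, C_hi=2021.27.
(200−151)/(2021.27−1321.34) × (1844.89−1321.34) + 151 = 49/699.93 × 523.55 + 151 ≈ 187.65 → 188.
CO: 26.104 lies in 20.650–36.882, so I_lo=101, I_hi=150, C_lo=20.650, C_hi=36.882.
(150−101)/(36.882−20.650) × (26.104−20.650) + 101 = 49/16.232 × 5.454 + 101 ≈ 117.46 → 117.
O₃: row 0.0589–0.0961 (AQI 151–200). (200−151)·(0.0806−0.0589)/(0.0961−0.0589) + 151 = 49·0.0217/0.0372 + 151 ≈ 179.58 → 180.
SO₂: 395.84 ∈ [303.15, 435.66] ↔ index [101, 150].
101 + (395.84−303.15)·(150−101)/(435.66−303.15) = 101 + 92.69·49/132.51 ≈ 135.28, so AQI = 135.
PM2.5: 250.246 lies in 249.629–315.261, so I_lo=201, I_hi=300, C_lo=249.629, C_hi=315.261.
(300−201)/(315.261−249.629) × (250.246−249.629) + 201 = 99/65.632 × 0.617 + 201 ≈ 201.93 → 202.
PM10: 626.30 lies in 584.72–665.50, so I_lo=201, I_hi=300, C_lo=584.72, C_hi=665.50.
(300−201)/(665.50−584.72) × (626.30−584.72) + 201 = 99/80.78 × 41.58 + 201 ≈ 251.96 → 252.
Sub-indices: NO₂→188, CO→117, O₃→180, SO₂→135, PM2.5→202, PM10→252. Overall AQI = max = 252; dominant pollutant is PM10.
AQI 252: Very Unhealthy.

252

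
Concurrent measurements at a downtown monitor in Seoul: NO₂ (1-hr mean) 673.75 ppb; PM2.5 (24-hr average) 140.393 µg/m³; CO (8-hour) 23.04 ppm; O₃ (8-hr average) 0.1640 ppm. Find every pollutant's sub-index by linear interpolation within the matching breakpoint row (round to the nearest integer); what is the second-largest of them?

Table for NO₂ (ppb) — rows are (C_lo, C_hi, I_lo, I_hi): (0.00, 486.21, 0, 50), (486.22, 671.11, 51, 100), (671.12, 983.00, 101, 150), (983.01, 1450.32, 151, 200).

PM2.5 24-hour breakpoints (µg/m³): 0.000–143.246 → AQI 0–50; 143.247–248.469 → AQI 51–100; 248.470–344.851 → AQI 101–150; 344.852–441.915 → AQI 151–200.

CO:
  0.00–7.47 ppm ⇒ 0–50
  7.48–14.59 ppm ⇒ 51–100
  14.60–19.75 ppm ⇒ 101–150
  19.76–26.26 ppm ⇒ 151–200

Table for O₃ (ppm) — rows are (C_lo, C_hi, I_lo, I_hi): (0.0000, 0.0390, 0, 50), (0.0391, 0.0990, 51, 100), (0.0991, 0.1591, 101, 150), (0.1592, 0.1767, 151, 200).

164

NO₂ 673.75: bracket 671.12–983.00 → index 101–150; slope 49/311.88, offset 2.63.
AQI = 101 + 49/311.88·2.63 ≈ 101.41 ⇒ 101.
PM2.5 140.393: bracket 0.000–143.246 → index 0–50; slope 50/143.246, offset 140.393.
AQI = 0 + 50/143.246·140.393 ≈ 49.00 ⇒ 49.
CO 23.04: bracket 19.76–26.26 → index 151–200; slope 49/6.50, offset 3.28.
AQI = 151 + 49/6.50·3.28 ≈ 175.73 ⇒ 176.
O₃: 0.1640 lies in 0.1592–0.1767, so I_lo=151, I_hi=200, C_lo=0.1592, C_hi=0.1767.
(200−151)/(0.1767−0.1592) × (0.1640−0.1592) + 151 = 49/0.0175 × 0.0048 + 151 ≈ 164.44 → 164.
Sub-indices: NO₂→101, PM2.5→49, CO→176, O₃→164. Ranked high→low: 176, 164, 101, 49. Second-highest sub-index = 164.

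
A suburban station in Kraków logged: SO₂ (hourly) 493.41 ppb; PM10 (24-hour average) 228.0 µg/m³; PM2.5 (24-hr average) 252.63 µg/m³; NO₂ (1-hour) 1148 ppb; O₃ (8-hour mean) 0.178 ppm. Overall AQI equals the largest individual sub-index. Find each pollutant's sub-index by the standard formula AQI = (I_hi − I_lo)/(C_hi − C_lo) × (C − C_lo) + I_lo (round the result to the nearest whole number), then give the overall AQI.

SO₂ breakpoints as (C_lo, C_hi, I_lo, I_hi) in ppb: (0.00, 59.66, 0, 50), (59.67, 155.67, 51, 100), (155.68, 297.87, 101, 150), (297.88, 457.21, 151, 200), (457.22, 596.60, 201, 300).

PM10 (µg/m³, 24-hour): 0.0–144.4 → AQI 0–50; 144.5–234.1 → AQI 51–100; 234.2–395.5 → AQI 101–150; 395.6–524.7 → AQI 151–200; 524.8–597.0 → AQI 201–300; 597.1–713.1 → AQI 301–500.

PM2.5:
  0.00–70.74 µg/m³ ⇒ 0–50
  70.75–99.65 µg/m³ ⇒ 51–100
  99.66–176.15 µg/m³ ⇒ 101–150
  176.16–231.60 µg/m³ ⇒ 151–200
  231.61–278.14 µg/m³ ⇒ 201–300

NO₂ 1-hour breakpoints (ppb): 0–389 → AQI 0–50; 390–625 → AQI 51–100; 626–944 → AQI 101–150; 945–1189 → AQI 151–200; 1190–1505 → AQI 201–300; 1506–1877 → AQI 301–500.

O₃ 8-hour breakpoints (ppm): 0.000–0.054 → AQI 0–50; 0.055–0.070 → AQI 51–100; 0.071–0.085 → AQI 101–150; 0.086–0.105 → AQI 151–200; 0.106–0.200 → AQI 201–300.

277

SO₂ 493.41: bracket 457.22–596.60 → index 201–300; slope 99/139.38, offset 36.19.
AQI = 201 + 99/139.38·36.19 ≈ 226.71 ⇒ 227.
PM10: 228.0 lies in 144.5–234.1, so I_lo=51, I_hi=100, C_lo=144.5, C_hi=234.1.
(100−51)/(234.1−144.5) × (228.0−144.5) + 51 = 49/89.6 × 83.5 + 51 ≈ 96.66 → 97.
PM2.5: 252.63 lies in 231.61–278.14, so I_lo=201, I_hi=300, C_lo=231.61, C_hi=278.14.
(300−201)/(278.14−231.61) × (252.63−231.61) + 201 = 99/46.53 × 21.02 + 201 ≈ 245.72 → 246.
NO₂: 1148 ∈ [945, 1189] ↔ index [151, 200].
151 + (1148−945)·(200−151)/(1189−945) = 151 + 203·49/244 ≈ 191.77, so AQI = 192.
O₃ 0.178: bracket 0.106–0.200 → index 201–300; slope 99/0.094, offset 0.072.
AQI = 201 + 99/0.094·0.072 ≈ 276.83 ⇒ 277.
Sub-indices: SO₂→227, PM10→97, PM2.5→246, NO₂→192, O₃→277. Overall AQI = max = 277; dominant pollutant is O₃.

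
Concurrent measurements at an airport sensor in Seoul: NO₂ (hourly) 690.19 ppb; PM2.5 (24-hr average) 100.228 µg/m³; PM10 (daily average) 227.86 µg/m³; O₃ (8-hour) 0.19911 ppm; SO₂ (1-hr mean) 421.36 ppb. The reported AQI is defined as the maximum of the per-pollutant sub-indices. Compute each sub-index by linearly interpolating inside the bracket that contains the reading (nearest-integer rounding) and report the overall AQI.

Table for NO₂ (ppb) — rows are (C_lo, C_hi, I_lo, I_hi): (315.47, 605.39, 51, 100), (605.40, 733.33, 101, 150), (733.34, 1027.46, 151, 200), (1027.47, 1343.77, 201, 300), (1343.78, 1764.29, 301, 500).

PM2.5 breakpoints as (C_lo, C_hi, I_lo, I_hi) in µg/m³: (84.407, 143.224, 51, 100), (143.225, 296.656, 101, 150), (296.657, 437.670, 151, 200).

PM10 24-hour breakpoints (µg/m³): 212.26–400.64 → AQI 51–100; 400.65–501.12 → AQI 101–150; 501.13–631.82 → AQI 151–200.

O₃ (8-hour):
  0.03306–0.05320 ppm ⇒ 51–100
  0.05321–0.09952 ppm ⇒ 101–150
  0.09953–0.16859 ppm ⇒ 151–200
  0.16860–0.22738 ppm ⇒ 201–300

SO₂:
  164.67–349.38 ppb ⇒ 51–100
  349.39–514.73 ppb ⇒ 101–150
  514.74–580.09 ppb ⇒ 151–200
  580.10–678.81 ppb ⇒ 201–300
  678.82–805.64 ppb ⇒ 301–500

NO₂ 690.19: bracket 605.40–733.33 → index 101–150; slope 49/127.93, offset 84.79.
AQI = 101 + 49/127.93·84.79 ≈ 133.48 ⇒ 133.
PM2.5: 100.228 lies in 84.407–143.224, so I_lo=51, I_hi=100, C_lo=84.407, C_hi=143.224.
(100−51)/(143.224−84.407) × (100.228−84.407) + 51 = 49/58.817 × 15.821 + 51 ≈ 64.18 → 64.
PM10: 227.86 ∈ [212.26, 400.64] ↔ index [51, 100].
51 + (227.86−212.26)·(100−51)/(400.64−212.26) = 51 + 15.60·49/188.38 ≈ 55.06, so AQI = 55.
O₃: 0.19911 ∈ [0.16860, 0.22738] ↔ index [201, 300].
201 + (0.19911−0.16860)·(300−201)/(0.22738−0.16860) = 201 + 0.03051·99/0.05878 ≈ 252.39, so AQI = 252.
SO₂: 421.36 lies in 349.39–514.73, so I_lo=101, I_hi=150, C_lo=349.39, C_hi=514.73.
(150−101)/(514.73−349.39) × (421.36−349.39) + 101 = 49/165.34 × 71.97 + 101 ≈ 122.33 → 122.
Sub-indices: NO₂→133, PM2.5→64, PM10→55, O₃→252, SO₂→122. Overall AQI = max = 252; dominant pollutant is O₃.
AQI 252: Very Unhealthy.

252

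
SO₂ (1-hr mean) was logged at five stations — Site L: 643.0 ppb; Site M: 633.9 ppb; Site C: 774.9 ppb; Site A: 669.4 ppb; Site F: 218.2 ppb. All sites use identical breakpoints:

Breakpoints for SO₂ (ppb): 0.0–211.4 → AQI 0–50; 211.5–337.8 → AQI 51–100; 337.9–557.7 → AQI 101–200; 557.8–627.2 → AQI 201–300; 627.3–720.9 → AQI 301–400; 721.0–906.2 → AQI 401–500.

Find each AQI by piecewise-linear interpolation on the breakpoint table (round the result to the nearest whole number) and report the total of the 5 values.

1456

Site L: row 627.3–720.9 (AQI 301–400). (400−301)·(643.0−627.3)/(720.9−627.3) + 301 = 99·15.7/93.6 + 301 ≈ 317.61 → 318.
Site M: 633.9 lies in 627.3–720.9, so I_lo=301, I_hi=400, C_lo=627.3, C_hi=720.9.
(400−301)/(720.9−627.3) × (633.9−627.3) + 301 = 99/93.6 × 6.6 + 301 ≈ 307.98 → 308.
Site C 774.9: bracket 721.0–906.2 → index 401–500; slope 99/185.2, offset 53.9.
AQI = 401 + 99/185.2·53.9 ≈ 429.81 ⇒ 430.
Site A 669.4: bracket 627.3–720.9 → index 301–400; slope 99/93.6, offset 42.1.
AQI = 301 + 99/93.6·42.1 ≈ 345.53 ⇒ 346.
Site F: 218.2 lies in 211.5–337.8, so I_lo=51, I_hi=100, C_lo=211.5, C_hi=337.8.
(100−51)/(337.8−211.5) × (218.2−211.5) + 51 = 49/126.3 × 6.7 + 51 ≈ 53.60 → 54.
AQIs: Site L=318, Site M=308, Site C=430, Site A=346, Site F=54. Sum = 318 + 308 + 430 + 346 + 54 = 1456.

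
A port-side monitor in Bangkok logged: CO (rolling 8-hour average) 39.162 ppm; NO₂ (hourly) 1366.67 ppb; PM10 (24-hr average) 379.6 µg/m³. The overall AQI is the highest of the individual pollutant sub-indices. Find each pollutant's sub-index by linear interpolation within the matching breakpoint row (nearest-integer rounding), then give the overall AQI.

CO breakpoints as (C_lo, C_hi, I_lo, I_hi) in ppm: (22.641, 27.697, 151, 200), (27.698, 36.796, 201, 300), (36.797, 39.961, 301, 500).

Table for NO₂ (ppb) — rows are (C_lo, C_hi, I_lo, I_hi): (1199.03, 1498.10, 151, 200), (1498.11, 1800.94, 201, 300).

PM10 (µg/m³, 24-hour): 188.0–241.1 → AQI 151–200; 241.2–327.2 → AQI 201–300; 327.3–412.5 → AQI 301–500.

450

CO: row 36.797–39.961 (AQI 301–500). (500−301)·(39.162−36.797)/(39.961−36.797) + 301 = 199·2.365/3.164 + 301 ≈ 449.75 → 450.
NO₂: 1366.67 ∈ [1199.03, 1498.10] ↔ index [151, 200].
151 + (1366.67−1199.03)·(200−151)/(1498.10−1199.03) = 151 + 167.64·49/299.07 ≈ 178.47, so AQI = 178.
PM10: row 327.3–412.5 (AQI 301–500). (500−301)·(379.6−327.3)/(412.5−327.3) + 301 = 199·52.3/85.2 + 301 ≈ 423.16 → 423.
Sub-indices: CO→450, NO₂→178, PM10→423. Overall AQI = max = 450; dominant pollutant is CO.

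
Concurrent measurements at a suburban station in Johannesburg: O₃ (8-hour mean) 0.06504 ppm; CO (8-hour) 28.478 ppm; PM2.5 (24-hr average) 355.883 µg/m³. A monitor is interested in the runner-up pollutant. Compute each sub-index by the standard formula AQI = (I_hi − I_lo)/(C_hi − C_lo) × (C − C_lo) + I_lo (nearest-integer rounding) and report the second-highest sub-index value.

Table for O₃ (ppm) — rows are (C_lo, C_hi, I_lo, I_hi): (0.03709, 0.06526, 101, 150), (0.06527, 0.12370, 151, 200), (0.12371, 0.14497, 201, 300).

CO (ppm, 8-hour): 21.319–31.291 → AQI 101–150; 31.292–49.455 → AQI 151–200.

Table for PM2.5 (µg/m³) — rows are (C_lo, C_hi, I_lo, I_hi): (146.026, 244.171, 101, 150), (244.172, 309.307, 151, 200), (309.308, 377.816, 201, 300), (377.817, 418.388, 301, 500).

150

O₃: 0.06504 lies in 0.03709–0.06526, so I_lo=101, I_hi=150, C_lo=0.03709, C_hi=0.06526.
(150−101)/(0.06526−0.03709) × (0.06504−0.03709) + 101 = 49/0.02817 × 0.02795 + 101 ≈ 149.62 → 150.
CO: 28.478 lies in 21.319–31.291, so I_lo=101, I_hi=150, C_lo=21.319, C_hi=31.291.
(150−101)/(31.291−21.319) × (28.478−21.319) + 101 = 49/9.972 × 7.159 + 101 ≈ 136.18 → 136.
PM2.5: 355.883 ∈ [309.308, 377.816] ↔ index [201, 300].
201 + (355.883−309.308)·(300−201)/(377.816−309.308) = 201 + 46.575·99/68.508 ≈ 268.30, so AQI = 268.
Sub-indices: O₃→150, CO→136, PM2.5→268. Ranked high→low: 268, 150, 136. Second-highest sub-index = 150.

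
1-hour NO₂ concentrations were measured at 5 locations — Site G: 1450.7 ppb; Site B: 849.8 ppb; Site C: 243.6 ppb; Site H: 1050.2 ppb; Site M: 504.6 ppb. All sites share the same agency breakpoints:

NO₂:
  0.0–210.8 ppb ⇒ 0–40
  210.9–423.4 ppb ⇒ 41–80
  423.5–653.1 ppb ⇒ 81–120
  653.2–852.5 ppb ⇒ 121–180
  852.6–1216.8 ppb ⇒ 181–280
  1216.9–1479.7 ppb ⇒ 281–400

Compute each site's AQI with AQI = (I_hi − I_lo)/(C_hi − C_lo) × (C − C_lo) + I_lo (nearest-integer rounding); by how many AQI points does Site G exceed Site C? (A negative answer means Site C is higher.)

340

Site G: row 1216.9–1479.7 (AQI 281–400). (400−281)·(1450.7−1216.9)/(1479.7−1216.9) + 281 = 119·233.8/262.8 + 281 ≈ 386.87 → 387.
Site B: 849.8 lies in 653.2–852.5, so I_lo=121, I_hi=180, C_lo=653.2, C_hi=852.5.
(180−121)/(852.5−653.2) × (849.8−653.2) + 121 = 59/199.3 × 196.6 + 121 ≈ 179.20 → 179.
Site C 243.6: bracket 210.9–423.4 → index 41–80; slope 39/212.5, offset 32.7.
AQI = 41 + 39/212.5·32.7 ≈ 47.00 ⇒ 47.
Site H: 1050.2 lies in 852.6–1216.8, so I_lo=181, I_hi=280, C_lo=852.6, C_hi=1216.8.
(280−181)/(1216.8−852.6) × (1050.2−852.6) + 181 = 99/364.2 × 197.6 + 181 ≈ 234.71 → 235.
Site M 504.6: bracket 423.5–653.1 → index 81–120; slope 39/229.6, offset 81.1.
AQI = 81 + 39/229.6·81.1 ≈ 94.78 ⇒ 95.
AQIs: Site G=387, Site B=179, Site C=47, Site H=235, Site M=95. Site G (387) − Site C (47) = 340.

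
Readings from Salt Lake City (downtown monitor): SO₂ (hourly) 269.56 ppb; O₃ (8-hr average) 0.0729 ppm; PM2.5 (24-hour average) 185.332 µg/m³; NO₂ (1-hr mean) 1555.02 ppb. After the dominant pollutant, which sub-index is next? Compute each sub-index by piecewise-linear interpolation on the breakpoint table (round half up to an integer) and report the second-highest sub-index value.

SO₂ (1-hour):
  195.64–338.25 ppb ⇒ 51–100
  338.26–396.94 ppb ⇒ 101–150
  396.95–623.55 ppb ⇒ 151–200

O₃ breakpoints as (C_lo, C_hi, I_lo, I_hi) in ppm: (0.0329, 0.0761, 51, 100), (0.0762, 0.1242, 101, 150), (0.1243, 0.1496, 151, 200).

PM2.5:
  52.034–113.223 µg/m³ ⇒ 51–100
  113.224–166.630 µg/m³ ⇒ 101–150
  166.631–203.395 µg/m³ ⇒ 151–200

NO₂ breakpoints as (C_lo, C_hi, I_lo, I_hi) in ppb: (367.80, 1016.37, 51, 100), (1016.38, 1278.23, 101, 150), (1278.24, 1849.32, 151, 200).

175

SO₂: 269.56 ∈ [195.64, 338.25] ↔ index [51, 100].
51 + (269.56−195.64)·(100−51)/(338.25−195.64) = 51 + 73.92·49/142.61 ≈ 76.40, so AQI = 76.
O₃: row 0.0329–0.0761 (AQI 51–100). (100−51)·(0.0729−0.0329)/(0.0761−0.0329) + 51 = 49·0.0400/0.0432 + 51 ≈ 96.37 → 96.
PM2.5 185.332: bracket 166.631–203.395 → index 151–200; slope 49/36.764, offset 18.701.
AQI = 151 + 49/36.764·18.701 ≈ 175.93 ⇒ 176.
NO₂: 1555.02 lies in 1278.24–1849.32, so I_lo=151, I_hi=200, C_lo=1278.24, C_hi=1849.32.
(200−151)/(1849.32−1278.24) × (1555.02−1278.24) + 151 = 49/571.08 × 276.78 + 151 ≈ 174.75 → 175.
Sub-indices: SO₂→76, O₃→96, PM2.5→176, NO₂→175. Ranked high→low: 176, 175, 96, 76. Second-highest sub-index = 175.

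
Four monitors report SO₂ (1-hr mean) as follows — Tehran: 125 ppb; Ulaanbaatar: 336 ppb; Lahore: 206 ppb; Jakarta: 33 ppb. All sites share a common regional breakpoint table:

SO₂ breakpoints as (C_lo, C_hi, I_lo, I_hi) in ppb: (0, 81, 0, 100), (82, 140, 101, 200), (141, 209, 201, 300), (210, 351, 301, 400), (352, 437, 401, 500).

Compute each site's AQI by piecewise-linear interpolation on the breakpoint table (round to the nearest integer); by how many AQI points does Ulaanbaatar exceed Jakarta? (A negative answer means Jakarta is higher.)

348

Tehran: row 82–140 (AQI 101–200). (200−101)·(125−82)/(140−82) + 101 = 99·43/58 + 101 ≈ 174.40 → 174.
Ulaanbaatar: 336 ∈ [210, 351] ↔ index [301, 400].
301 + (336−210)·(400−301)/(351−210) = 301 + 126·99/141 ≈ 389.47, so AQI = 389.
Lahore: 206 lies in 141–209, so I_lo=201, I_hi=300, C_lo=141, C_hi=209.
(300−201)/(209−141) × (206−141) + 201 = 99/68 × 65 + 201 ≈ 295.63 → 296.
Jakarta: 33 lies in 0–81, so I_lo=0, I_hi=100, C_lo=0, C_hi=81.
(100−0)/(81−0) × (33−0) + 0 = 100/81 × 33 + 0 ≈ 40.74 → 41.
AQIs: Tehran=174, Ulaanbaatar=389, Lahore=296, Jakarta=41. Ulaanbaatar (389) − Jakarta (41) = 348.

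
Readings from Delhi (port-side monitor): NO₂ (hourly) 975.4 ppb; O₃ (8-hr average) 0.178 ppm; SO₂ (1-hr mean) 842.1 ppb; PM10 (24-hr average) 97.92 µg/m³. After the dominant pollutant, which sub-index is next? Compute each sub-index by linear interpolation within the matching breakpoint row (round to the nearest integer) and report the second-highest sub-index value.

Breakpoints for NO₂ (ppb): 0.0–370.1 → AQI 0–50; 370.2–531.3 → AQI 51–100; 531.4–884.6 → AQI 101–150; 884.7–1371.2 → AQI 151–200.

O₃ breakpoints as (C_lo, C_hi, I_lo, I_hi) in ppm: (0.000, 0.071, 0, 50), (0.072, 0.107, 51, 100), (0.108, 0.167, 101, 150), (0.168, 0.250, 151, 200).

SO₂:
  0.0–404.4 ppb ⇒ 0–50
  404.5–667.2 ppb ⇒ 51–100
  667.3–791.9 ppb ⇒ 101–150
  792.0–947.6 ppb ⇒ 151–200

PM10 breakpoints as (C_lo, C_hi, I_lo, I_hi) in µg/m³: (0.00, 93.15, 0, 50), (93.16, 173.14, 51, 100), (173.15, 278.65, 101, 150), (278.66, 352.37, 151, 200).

NO₂ 975.4: bracket 884.7–1371.2 → index 151–200; slope 49/486.5, offset 90.7.
AQI = 151 + 49/486.5·90.7 ≈ 160.14 ⇒ 160.
O₃ 0.178: bracket 0.168–0.250 → index 151–200; slope 49/0.082, offset 0.010.
AQI = 151 + 49/0.082·0.010 ≈ 156.98 ⇒ 157.
SO₂: 842.1 lies in 792.0–947.6, so I_lo=151, I_hi=200, C_lo=792.0, C_hi=947.6.
(200−151)/(947.6−792.0) × (842.1−792.0) + 151 = 49/155.6 × 50.1 + 151 ≈ 166.78 → 167.
PM10: 97.92 ∈ [93.16, 173.14] ↔ index [51, 100].
51 + (97.92−93.16)·(100−51)/(173.14−93.16) = 51 + 4.76·49/79.98 ≈ 53.92, so AQI = 54.
Sub-indices: NO₂→160, O₃→157, SO₂→167, PM10→54. Ranked high→low: 167, 160, 157, 54. Second-highest sub-index = 160.

160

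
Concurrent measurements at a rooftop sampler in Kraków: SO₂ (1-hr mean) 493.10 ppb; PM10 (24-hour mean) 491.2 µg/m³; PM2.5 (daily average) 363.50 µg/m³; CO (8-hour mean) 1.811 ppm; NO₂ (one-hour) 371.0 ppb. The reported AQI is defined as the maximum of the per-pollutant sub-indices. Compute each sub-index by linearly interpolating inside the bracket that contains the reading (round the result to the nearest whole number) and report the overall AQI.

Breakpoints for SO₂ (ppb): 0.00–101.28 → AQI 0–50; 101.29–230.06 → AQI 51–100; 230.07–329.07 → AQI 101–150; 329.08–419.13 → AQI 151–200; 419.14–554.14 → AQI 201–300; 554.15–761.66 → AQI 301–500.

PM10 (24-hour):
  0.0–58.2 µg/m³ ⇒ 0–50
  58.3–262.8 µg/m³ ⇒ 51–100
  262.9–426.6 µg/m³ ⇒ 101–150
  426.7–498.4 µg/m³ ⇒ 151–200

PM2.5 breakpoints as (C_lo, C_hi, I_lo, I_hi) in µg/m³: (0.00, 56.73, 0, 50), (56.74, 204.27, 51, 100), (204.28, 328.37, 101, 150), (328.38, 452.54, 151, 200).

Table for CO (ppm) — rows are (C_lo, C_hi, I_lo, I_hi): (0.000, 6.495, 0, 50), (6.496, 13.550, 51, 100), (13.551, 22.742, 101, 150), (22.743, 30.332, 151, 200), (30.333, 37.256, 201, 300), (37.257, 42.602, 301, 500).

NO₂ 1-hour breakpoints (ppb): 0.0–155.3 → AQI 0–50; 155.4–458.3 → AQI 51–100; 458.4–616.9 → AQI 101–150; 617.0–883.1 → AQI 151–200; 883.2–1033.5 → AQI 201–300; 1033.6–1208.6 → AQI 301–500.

SO₂: 493.10 ∈ [419.14, 554.14] ↔ index [201, 300].
201 + (493.10−419.14)·(300−201)/(554.14−419.14) = 201 + 73.96·99/135.00 ≈ 255.24, so AQI = 255.
PM10: row 426.7–498.4 (AQI 151–200). (200−151)·(491.2−426.7)/(498.4−426.7) + 151 = 49·64.5/71.7 + 151 ≈ 195.08 → 195.
PM2.5 363.50: bracket 328.38–452.54 → index 151–200; slope 49/124.16, offset 35.12.
AQI = 151 + 49/124.16·35.12 ≈ 164.86 ⇒ 165.
CO: 1.811 lies in 0.000–6.495, so I_lo=0, I_hi=50, C_lo=0.000, C_hi=6.495.
(50−0)/(6.495−0.000) × (1.811−0.000) + 0 = 50/6.495 × 1.811 + 0 ≈ 13.94 → 14.
NO₂: 371.0 ∈ [155.4, 458.3] ↔ index [51, 100].
51 + (371.0−155.4)·(100−51)/(458.3−155.4) = 51 + 215.6·49/302.9 ≈ 85.88, so AQI = 86.
Sub-indices: SO₂→255, PM10→195, PM2.5→165, CO→14, NO₂→86. Overall AQI = max = 255; dominant pollutant is SO₂.

255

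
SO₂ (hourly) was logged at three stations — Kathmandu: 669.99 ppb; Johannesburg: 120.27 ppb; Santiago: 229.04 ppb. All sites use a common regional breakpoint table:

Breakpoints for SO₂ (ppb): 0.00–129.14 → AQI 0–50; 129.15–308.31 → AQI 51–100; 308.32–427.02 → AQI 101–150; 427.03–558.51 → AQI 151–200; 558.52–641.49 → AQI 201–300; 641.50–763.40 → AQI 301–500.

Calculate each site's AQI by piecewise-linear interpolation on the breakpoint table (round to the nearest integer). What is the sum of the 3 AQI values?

473

Kathmandu: 669.99 ∈ [641.50, 763.40] ↔ index [301, 500].
301 + (669.99−641.50)·(500−301)/(763.40−641.50) = 301 + 28.49·199/121.90 ≈ 347.51, so AQI = 348.
Johannesburg: 120.27 lies in 0.00–129.14, so I_lo=0, I_hi=50, C_lo=0.00, C_hi=129.14.
(50−0)/(129.14−0.00) × (120.27−0.00) + 0 = 50/129.14 × 120.27 + 0 ≈ 46.57 → 47.
Santiago: row 129.15–308.31 (AQI 51–100). (100−51)·(229.04−129.15)/(308.31−129.15) + 51 = 49·99.89/179.16 + 51 ≈ 78.32 → 78.
AQIs: Kathmandu=348, Johannesburg=47, Santiago=78. Sum = 348 + 47 + 78 = 473.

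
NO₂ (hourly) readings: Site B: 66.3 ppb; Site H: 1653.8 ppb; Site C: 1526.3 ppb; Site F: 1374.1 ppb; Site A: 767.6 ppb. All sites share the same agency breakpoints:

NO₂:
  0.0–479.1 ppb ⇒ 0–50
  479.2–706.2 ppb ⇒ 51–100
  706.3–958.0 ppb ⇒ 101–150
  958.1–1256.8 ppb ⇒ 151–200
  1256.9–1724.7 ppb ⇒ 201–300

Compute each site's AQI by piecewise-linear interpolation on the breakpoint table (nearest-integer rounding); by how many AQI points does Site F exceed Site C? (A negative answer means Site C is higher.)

Site B: 66.3 lies in 0.0–479.1, so I_lo=0, I_hi=50, C_lo=0.0, C_hi=479.1.
(50−0)/(479.1−0.0) × (66.3−0.0) + 0 = 50/479.1 × 66.3 + 0 ≈ 6.92 → 7.
Site H: row 1256.9–1724.7 (AQI 201–300). (300−201)·(1653.8−1256.9)/(1724.7−1256.9) + 201 = 99·396.9/467.8 + 201 ≈ 285.00 → 285.
Site C: 1526.3 lies in 1256.9–1724.7, so I_lo=201, I_hi=300, C_lo=1256.9, C_hi=1724.7.
(300−201)/(1724.7−1256.9) × (1526.3−1256.9) + 201 = 99/467.8 × 269.4 + 201 ≈ 258.01 → 258.
Site F: 1374.1 lies in 1256.9–1724.7, so I_lo=201, I_hi=300, C_lo=1256.9, C_hi=1724.7.
(300−201)/(1724.7−1256.9) × (1374.1−1256.9) + 201 = 99/467.8 × 117.2 + 201 ≈ 225.80 → 226.
Site A: row 706.3–958.0 (AQI 101–150). (150−101)·(767.6−706.3)/(958.0−706.3) + 101 = 49·61.3/251.7 + 101 ≈ 112.93 → 113.
AQIs: Site B=7, Site H=285, Site C=258, Site F=226, Site A=113. Site F (226) − Site C (258) = -32.

-32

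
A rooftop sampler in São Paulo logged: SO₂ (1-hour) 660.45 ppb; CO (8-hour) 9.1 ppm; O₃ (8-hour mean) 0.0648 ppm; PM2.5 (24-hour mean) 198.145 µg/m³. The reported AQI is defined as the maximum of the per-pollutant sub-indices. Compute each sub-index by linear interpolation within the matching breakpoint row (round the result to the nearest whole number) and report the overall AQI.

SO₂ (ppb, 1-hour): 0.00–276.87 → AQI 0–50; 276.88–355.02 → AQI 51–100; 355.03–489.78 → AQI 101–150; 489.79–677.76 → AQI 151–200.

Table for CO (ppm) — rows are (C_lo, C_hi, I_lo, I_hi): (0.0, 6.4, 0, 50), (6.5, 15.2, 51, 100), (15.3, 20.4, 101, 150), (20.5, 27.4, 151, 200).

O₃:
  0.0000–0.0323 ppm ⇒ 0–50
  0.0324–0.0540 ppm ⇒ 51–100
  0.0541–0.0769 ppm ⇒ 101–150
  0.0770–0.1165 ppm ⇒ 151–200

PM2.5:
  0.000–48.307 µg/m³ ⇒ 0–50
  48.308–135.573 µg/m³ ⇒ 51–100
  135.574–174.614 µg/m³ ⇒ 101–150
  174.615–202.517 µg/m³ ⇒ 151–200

SO₂: row 489.79–677.76 (AQI 151–200). (200−151)·(660.45−489.79)/(677.76−489.79) + 151 = 49·170.66/187.97 + 151 ≈ 195.49 → 195.
CO: 9.1 lies in 6.5–15.2, so I_lo=51, I_hi=100, C_lo=6.5, C_hi=15.2.
(100−51)/(15.2−6.5) × (9.1−6.5) + 51 = 49/8.7 × 2.6 + 51 ≈ 65.64 → 66.
O₃: 0.0648 ∈ [0.0541, 0.0769] ↔ index [101, 150].
101 + (0.0648−0.0541)·(150−101)/(0.0769−0.0541) = 101 + 0.0107·49/0.0228 ≈ 124.00, so AQI = 124.
PM2.5: row 174.615–202.517 (AQI 151–200). (200−151)·(198.145−174.615)/(202.517−174.615) + 151 = 49·23.530/27.902 + 151 ≈ 192.32 → 192.
Sub-indices: SO₂→195, CO→66, O₃→124, PM2.5→192. Overall AQI = max = 195; dominant pollutant is SO₂.
AQI 195: Unhealthy.

195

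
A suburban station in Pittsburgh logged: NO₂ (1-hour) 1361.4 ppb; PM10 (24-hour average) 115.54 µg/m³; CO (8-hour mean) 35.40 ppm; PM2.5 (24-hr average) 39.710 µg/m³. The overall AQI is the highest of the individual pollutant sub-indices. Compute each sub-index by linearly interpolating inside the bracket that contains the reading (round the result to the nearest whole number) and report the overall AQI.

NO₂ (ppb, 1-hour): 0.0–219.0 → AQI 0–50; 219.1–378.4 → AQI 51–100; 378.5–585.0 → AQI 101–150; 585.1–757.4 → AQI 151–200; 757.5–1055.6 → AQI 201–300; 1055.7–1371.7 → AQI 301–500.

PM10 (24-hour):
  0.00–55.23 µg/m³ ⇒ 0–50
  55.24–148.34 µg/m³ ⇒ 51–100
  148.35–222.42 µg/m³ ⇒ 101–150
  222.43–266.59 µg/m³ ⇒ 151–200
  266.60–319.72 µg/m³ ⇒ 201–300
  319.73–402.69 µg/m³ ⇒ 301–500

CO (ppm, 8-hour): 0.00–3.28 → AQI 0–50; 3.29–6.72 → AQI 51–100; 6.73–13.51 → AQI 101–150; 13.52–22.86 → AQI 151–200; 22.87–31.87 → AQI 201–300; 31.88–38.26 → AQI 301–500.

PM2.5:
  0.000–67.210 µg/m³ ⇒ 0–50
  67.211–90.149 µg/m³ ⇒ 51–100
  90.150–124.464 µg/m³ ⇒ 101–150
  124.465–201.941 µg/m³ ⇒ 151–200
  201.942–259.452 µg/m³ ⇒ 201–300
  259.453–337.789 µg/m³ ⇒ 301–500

494

NO₂: 1361.4 ∈ [1055.7, 1371.7] ↔ index [301, 500].
301 + (1361.4−1055.7)·(500−301)/(1371.7−1055.7) = 301 + 305.7·199/316.0 ≈ 493.51, so AQI = 494.
PM10 115.54: bracket 55.24–148.34 → index 51–100; slope 49/93.10, offset 60.30.
AQI = 51 + 49/93.10·60.30 ≈ 82.74 ⇒ 83.
CO: row 31.88–38.26 (AQI 301–500). (500−301)·(35.40−31.88)/(38.26−31.88) + 301 = 199·3.52/6.38 + 301 ≈ 410.79 → 411.
PM2.5: 39.710 lies in 0.000–67.210, so I_lo=0, I_hi=50, C_lo=0.000, C_hi=67.210.
(50−0)/(67.210−0.000) × (39.710−0.000) + 0 = 50/67.210 × 39.710 + 0 ≈ 29.54 → 30.
Sub-indices: NO₂→494, PM10→83, CO→411, PM2.5→30. Overall AQI = max = 494; dominant pollutant is NO₂.
AQI 494: Hazardous.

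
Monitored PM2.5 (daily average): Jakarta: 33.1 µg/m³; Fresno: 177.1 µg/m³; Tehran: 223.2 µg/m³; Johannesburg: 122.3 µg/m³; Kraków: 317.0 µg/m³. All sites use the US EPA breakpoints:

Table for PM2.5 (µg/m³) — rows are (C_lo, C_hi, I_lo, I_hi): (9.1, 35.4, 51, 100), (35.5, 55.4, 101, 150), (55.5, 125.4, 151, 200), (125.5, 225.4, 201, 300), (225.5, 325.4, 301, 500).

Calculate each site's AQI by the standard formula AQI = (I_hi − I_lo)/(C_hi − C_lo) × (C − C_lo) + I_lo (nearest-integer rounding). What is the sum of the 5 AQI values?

Jakarta: 33.1 ∈ [9.1, 35.4] ↔ index [51, 100].
51 + (33.1−9.1)·(100−51)/(35.4−9.1) = 51 + 24.0·49/26.3 ≈ 95.71, so AQI = 96.
Fresno: row 125.5–225.4 (AQI 201–300). (300−201)·(177.1−125.5)/(225.4−125.5) + 201 = 99·51.6/99.9 + 201 ≈ 252.14 → 252.
Tehran: 223.2 lies in 125.5–225.4, so I_lo=201, I_hi=300, C_lo=125.5, C_hi=225.4.
(300−201)/(225.4−125.5) × (223.2−125.5) + 201 = 99/99.9 × 97.7 + 201 ≈ 297.82 → 298.
Johannesburg: 122.3 ∈ [55.5, 125.4] ↔ index [151, 200].
151 + (122.3−55.5)·(200−151)/(125.4−55.5) = 151 + 66.8·49/69.9 ≈ 197.83, so AQI = 198.
Kraków: 317.0 ∈ [225.5, 325.4] ↔ index [301, 500].
301 + (317.0−225.5)·(500−301)/(325.4−225.5) = 301 + 91.5·199/99.9 ≈ 483.27, so AQI = 483.
AQIs: Jakarta=96, Fresno=252, Tehran=298, Johannesburg=198, Kraków=483. Sum = 96 + 252 + 298 + 198 + 483 = 1327.

1327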